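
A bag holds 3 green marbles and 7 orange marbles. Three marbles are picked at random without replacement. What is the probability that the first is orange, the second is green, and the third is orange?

7/40

Each draw changes the counts, so multiply the conditional probabilities along the sequence:
P = 7/10 × 3/9 × 6/8 = 126/720 = 7/40.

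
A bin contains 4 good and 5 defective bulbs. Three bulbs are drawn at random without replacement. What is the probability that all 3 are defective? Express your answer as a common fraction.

P(all defective) = 5/9 × 4/8 × 3/7 = 60/504 = 5/42.

5/42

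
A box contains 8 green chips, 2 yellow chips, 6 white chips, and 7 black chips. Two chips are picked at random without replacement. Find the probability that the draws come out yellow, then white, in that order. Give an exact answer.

Multiply the probability of each draw given the previous ones:
P = 2/23 × 6/22 = 12/506 = 6/253.

6/253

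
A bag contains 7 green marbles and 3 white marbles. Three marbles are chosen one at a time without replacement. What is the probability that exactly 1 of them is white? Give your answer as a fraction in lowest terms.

One ordering (white drawn first) has probability 3/10 × 7/9 × 6/8 = 126/720 = 7/40.
There are C(3,1) = 3 such orderings, each equally likely, so P = 3 × 7/40 = 21/40.

21/40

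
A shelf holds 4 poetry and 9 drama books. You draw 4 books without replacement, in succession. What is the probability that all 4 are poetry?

1/715

P(every draw is poetry) = 4/13 × 3/12 × 2/11 × 1/10 = 24/17160 = 1/715.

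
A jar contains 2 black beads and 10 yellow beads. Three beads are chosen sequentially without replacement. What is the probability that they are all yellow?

6/11

P(every draw is yellow) = 10/12 × 9/11 × 8/10 = 720/1320 = 6/11.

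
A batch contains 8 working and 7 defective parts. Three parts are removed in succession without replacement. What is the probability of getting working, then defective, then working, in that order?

Each draw changes the counts, so multiply the conditional probabilities along the sequence:
P = 8/15 × 7/14 × 7/13 = 392/2730 = 28/195.

28/195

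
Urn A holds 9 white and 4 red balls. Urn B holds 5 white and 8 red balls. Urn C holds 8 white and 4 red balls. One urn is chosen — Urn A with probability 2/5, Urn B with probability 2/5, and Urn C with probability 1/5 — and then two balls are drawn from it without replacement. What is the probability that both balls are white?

From Urn A: P(both white) = (9/13)(8/12) = 6/13.
From Urn B: P(both white) = (5/13)(4/12) = 5/39.
From Urn C: P(both white) = (8/12)(7/11) = 14/33.
Total probability = (2/5)(6/13) + (2/5)(5/39) + (1/5)(14/33) = 688/2145.

688/2145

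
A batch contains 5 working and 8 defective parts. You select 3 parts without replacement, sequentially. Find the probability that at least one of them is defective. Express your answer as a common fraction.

138/143

P(no defective) = 5/13 × 4/12 × 3/11 = 60/1716 = 5/143.
P(at least one) = 1 − 5/143 = 138/143.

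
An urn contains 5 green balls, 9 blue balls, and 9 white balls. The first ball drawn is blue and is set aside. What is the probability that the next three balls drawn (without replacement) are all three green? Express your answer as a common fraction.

1/154

After the first draw, 5 of the remaining 22 balls are green.
P = 5/22 × 4/21 × 3/20 = 60/9240 = 1/154.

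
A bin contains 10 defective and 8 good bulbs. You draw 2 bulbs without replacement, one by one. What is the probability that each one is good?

28/153

P(all good) = 8/18 × 7/17 = 56/306 = 28/153.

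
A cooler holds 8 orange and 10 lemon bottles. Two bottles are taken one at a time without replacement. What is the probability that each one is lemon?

5/17

P = 10/18 × 9/17 = 90/306 = 5/17.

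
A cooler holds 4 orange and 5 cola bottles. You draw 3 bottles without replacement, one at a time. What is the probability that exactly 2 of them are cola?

One ordering (cola drawn first) has probability 5/9 × 4/8 × 4/7 = 80/504 = 10/63.
There are C(3,2) = 3 such orderings, each equally likely, so P = 3 × 10/63 = 10/21.

10/21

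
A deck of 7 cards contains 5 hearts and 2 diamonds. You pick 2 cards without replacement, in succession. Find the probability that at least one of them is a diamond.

P(no diamonds) = 5/7 × 4/6 = 20/42 = 10/21.
P(at least one) = 1 − 10/21 = 11/21.

11/21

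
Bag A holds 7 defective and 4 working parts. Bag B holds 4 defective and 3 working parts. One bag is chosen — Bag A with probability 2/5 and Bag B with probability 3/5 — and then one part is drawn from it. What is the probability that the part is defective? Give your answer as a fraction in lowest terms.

From Bag A: P(defective) = 7/11.
From Bag B: P(defective) = 4/7.
Total probability = (2/5)(7/11) + (3/5)(4/7) = 46/77.

46/77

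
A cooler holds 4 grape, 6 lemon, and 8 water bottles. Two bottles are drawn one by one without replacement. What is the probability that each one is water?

P(all water) = 8/18 × 7/17 = 56/306 = 28/153.

28/153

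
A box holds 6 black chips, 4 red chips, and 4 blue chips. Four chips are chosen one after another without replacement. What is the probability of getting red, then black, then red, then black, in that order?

15/1001

Multiply the probability of each draw given the previous ones:
P = 4/14 × 6/13 × 3/12 × 5/11 = 360/24024 = 15/1001.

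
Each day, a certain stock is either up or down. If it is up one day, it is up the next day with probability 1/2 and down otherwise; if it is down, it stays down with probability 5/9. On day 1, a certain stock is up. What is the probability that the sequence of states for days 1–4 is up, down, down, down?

25/162

Day 1 is given. For each transition, use the conditional probability from the current state:
P(down | up) = 1/2; P(down | down) = 5/9; P(down | down) = 5/9.
P = 1/2 × 5/9 × 5/9 = 25/162.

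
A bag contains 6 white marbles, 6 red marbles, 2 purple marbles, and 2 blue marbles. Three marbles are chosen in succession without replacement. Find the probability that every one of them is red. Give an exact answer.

1/28

P(every draw is red) = 6/16 × 5/15 × 4/14 = 120/3360 = 1/28.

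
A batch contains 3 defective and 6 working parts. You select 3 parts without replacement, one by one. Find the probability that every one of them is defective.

1/84

P(every draw is defective) = 3/9 × 2/8 × 1/7 = 6/504 = 1/84.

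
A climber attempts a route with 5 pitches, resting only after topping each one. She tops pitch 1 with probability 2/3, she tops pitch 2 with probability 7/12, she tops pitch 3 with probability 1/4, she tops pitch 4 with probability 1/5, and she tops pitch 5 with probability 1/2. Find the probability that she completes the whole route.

7/720

Each stage is reached only if all earlier stages succeed, so
P = 2/3 × 7/12 × 1/4 × 1/5 × 1/2 = 14/1440 = 7/720.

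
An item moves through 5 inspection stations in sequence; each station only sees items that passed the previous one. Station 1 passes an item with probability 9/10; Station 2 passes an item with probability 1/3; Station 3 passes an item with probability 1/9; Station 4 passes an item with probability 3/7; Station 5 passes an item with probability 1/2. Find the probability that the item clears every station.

1/140

The events are sequential, so multiply the conditional probabilities:
P = 9/10 × 1/3 × 1/9 × 3/7 × 1/2 = 27/3780 = 1/140.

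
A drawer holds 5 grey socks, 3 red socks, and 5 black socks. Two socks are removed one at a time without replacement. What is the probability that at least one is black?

P(no black) = 8/13 × 7/12 = 56/156 = 14/39.
P(at least one) = 1 − 14/39 = 25/39.

25/39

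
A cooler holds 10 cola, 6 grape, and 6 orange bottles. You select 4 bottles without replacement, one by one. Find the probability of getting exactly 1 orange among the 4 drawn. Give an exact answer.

96/209

One ordering (orange drawn first) has probability 6/22 × 16/21 × 15/20 × 14/19 = 20160/175560 = 24/209.
There are C(4,1) = 4 such orderings, each equally likely, so P = 4 × 24/209 = 96/209.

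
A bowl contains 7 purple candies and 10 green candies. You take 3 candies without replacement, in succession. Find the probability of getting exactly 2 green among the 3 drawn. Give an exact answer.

63/136

One ordering (green drawn first) has probability 10/17 × 9/16 × 7/15 = 630/4080 = 21/136.
There are C(3,2) = 3 such orderings, each equally likely, so P = 3 × 21/136 = 63/136.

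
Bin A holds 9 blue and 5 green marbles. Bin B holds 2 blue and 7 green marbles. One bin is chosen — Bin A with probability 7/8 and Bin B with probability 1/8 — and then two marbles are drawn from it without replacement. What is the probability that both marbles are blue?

From Bin A: P(both blue) = (9/14)(8/13) = 36/91.
From Bin B: P(both blue) = (2/9)(1/8) = 1/36.
Total probability = (7/8)(36/91) + (1/8)(1/36) = 1309/3744.

1309/3744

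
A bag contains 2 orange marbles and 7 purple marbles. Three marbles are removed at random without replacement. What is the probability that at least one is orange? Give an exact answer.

7/12

P(no orange) = 7/9 × 6/8 × 5/7 = 210/504 = 5/12.
P(at least one) = 1 − 5/12 = 7/12.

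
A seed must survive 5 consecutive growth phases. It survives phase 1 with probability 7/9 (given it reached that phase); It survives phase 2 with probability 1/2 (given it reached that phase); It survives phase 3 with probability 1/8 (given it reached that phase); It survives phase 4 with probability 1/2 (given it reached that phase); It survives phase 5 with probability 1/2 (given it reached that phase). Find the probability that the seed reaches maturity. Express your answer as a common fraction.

Multiplying along the chain,
P = 7/9 × 1/2 × 1/8 × 1/2 × 1/2 = 7/576.

7/576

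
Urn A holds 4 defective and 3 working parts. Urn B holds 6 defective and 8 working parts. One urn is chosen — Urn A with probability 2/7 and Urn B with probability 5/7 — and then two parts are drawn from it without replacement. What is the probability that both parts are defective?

From Urn A: P(both defective) = (4/7)(3/6) = 2/7.
From Urn B: P(both defective) = (6/14)(5/13) = 15/91.
Total probability = (2/7)(2/7) + (5/7)(15/91) = 127/637.

127/637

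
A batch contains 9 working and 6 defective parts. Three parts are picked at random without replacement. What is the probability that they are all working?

12/65

P(every draw is working) = 9/15 × 8/14 × 7/13 = 504/2730 = 12/65.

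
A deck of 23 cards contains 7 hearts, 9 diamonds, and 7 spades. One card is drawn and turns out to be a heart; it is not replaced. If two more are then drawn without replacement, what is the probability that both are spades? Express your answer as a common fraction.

After the first draw, 7 of the remaining 22 cards are spades.
P = 7/22 × 6/21 = 42/462 = 1/11.

1/11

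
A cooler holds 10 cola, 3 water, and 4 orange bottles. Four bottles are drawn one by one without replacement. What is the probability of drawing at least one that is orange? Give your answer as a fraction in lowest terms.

P(no orange) = 13/17 × 12/16 × 11/15 × 10/14 = 17160/57120 = 143/476.
P(at least one) = 1 − 143/476 = 333/476.

333/476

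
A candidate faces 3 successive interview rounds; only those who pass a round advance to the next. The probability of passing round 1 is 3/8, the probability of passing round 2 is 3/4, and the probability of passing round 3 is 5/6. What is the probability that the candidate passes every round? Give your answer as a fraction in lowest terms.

15/64

Each stage is reached only if all earlier stages succeed, so
P = 3/8 × 3/4 × 5/6 = 45/192 = 15/64.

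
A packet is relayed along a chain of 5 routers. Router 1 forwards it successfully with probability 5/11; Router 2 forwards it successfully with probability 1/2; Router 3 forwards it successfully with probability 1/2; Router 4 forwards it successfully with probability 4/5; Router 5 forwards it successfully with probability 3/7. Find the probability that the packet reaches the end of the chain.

Multiplying along the chain,
P = 5/11 × 1/2 × 1/2 × 4/5 × 3/7 = 60/1540 = 3/77.

3/77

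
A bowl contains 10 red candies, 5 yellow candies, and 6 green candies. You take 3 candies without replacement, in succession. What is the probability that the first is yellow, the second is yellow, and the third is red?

10/399

Each draw changes the counts, so multiply the conditional probabilities along the sequence:
P = 5/21 × 4/20 × 10/19 = 200/7980 = 10/399.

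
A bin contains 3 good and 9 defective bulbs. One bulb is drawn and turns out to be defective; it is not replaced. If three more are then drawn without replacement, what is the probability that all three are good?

1/165

With the first bulb removed, 3 good remain out of 11.
P = 3/11 × 2/10 × 1/9 = 6/990 = 1/165.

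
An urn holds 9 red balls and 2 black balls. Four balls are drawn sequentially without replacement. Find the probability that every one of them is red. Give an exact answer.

P(every draw is red) = 9/11 × 8/10 × 7/9 × 6/8 = 3024/7920 = 21/55.

21/55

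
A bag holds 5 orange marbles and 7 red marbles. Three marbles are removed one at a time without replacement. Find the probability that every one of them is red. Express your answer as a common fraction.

7/44

P = 7/12 × 6/11 × 5/10 = 210/1320 = 7/44.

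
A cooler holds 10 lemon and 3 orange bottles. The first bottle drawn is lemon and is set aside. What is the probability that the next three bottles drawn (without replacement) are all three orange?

After the first draw, 3 of the remaining 12 bottles are orange.
P = 3/12 × 2/11 × 1/10 = 6/1320 = 1/220.

1/220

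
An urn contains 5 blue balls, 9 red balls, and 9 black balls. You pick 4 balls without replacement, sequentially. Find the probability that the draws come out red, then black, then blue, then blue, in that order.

27/3542

Multiply the probability of each draw given the previous ones:
P = 9/23 × 9/22 × 5/21 × 4/20 = 1620/212520 = 27/3542.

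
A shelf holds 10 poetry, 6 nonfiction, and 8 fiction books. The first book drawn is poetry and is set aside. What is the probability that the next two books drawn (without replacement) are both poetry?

36/253

After the first draw, 9 of the remaining 23 books are poetry.
P = 9/23 × 8/22 = 72/506 = 36/253.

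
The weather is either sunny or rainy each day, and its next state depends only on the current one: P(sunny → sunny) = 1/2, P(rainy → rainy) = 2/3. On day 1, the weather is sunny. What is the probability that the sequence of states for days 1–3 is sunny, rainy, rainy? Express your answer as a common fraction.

Day 1 is given. For each transition, use the conditional probability from the current state:
P(rainy | sunny) = 1/2; P(rainy | rainy) = 2/3.
P = 1/2 × 2/3 = 2/6 = 1/3.

1/3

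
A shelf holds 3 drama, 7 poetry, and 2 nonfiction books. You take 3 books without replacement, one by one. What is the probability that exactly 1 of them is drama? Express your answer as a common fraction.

27/55

One ordering (drama drawn first) has probability 3/12 × 9/11 × 8/10 = 216/1320 = 9/55.
There are C(3,1) = 3 such orderings, each equally likely, so P = 3 × 9/55 = 27/55.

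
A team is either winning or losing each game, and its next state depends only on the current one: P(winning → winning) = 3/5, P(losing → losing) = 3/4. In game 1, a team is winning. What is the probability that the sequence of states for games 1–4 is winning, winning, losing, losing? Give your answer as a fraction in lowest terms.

Game 1 is given. For each transition, use the conditional probability from the current state:
P(winning | winning) = 3/5; P(losing | winning) = 2/5; P(losing | losing) = 3/4.
P = 3/5 × 2/5 × 3/4 = 18/100 = 9/50.

9/50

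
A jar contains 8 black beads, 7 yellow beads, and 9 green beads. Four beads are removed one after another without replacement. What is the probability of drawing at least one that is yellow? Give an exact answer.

P(no yellow) = 17/24 × 16/23 × 15/22 × 14/21 = 57120/255024 = 170/759.
P(at least one) = 1 − 170/759 = 589/759.

589/759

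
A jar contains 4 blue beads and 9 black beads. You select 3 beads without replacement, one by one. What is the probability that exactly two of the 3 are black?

72/143

One ordering (black drawn first) has probability 9/13 × 8/12 × 4/11 = 288/1716 = 24/143.
There are C(3,2) = 3 such orderings, each equally likely, so P = 3 × 24/143 = 72/143.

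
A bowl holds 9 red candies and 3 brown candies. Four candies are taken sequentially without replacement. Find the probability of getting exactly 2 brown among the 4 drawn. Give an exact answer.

One ordering (brown drawn first) has probability 3/12 × 2/11 × 9/10 × 8/9 = 432/11880 = 2/55.
There are C(4,2) = 6 such orderings, each equally likely, so P = 6 × 2/55 = 12/55.

12/55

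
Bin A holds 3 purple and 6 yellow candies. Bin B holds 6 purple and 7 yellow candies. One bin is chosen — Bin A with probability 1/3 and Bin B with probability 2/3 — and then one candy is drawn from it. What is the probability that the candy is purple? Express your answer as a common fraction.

49/117

From Bin A: P(purple) = 3/9.
From Bin B: P(purple) = 6/13.
Total probability = (1/3)(3/9) + (2/3)(6/13) = 49/117.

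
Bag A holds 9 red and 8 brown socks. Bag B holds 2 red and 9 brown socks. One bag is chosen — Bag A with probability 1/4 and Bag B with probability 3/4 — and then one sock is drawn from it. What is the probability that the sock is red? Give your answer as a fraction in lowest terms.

201/748

From Bag A: P(red) = 9/17.
From Bag B: P(red) = 2/11.
Total probability = (1/4)(9/17) + (3/4)(2/11) = 201/748.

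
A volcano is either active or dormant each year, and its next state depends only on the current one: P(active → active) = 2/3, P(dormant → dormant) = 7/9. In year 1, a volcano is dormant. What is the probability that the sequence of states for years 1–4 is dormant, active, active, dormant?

4/81

Year 1 is given. For each transition, use the conditional probability from the current state:
P(active | dormant) = 2/9; P(active | active) = 2/3; P(dormant | active) = 1/3.
P = 2/9 × 2/3 × 1/3 = 4/81.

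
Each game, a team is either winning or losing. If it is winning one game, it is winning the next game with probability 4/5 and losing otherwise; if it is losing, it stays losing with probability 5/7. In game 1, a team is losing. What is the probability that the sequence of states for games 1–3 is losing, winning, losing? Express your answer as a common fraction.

Game 1 is given. For each transition, use the conditional probability from the current state:
P(winning | losing) = 2/7; P(losing | winning) = 1/5.
P = 2/7 × 1/5 = 2/35.

2/35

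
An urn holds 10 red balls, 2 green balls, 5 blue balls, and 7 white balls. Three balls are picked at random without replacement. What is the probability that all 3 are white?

P(all white) = 7/24 × 6/23 × 5/22 = 210/12144 = 35/2024.

35/2024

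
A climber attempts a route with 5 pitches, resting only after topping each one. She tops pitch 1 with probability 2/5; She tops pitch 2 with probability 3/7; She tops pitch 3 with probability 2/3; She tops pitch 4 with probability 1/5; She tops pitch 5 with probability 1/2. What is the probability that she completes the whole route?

2/175

Multiplying along the chain,
P = 2/5 × 3/7 × 2/3 × 1/5 × 1/2 = 12/1050 = 2/175.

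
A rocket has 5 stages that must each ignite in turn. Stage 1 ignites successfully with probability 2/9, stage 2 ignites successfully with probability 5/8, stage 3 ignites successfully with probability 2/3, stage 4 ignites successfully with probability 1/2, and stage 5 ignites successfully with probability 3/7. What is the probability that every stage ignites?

Multiplying along the chain,
P = 2/9 × 5/8 × 2/3 × 1/2 × 3/7 = 60/3024 = 5/252.

5/252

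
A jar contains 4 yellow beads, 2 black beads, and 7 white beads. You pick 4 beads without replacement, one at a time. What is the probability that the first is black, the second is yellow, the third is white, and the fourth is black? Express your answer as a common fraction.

Chain rule:
P = 2/13 × 4/12 × 7/11 × 1/10 = 56/17160 = 7/2145.

7/2145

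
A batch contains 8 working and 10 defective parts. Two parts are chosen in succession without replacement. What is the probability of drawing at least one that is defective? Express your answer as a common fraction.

125/153

P(no defective) = 8/18 × 7/17 = 56/306 = 28/153.
P(at least one) = 1 − 28/153 = 125/153.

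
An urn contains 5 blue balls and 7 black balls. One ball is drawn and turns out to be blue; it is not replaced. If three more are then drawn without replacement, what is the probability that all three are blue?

4/165

With the first ball removed, 4 blue remain out of 11.
P = 4/11 × 3/10 × 2/9 = 24/990 = 4/165.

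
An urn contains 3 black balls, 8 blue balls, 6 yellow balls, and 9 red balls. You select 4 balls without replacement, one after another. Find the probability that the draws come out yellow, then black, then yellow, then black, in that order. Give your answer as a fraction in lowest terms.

Multiply the probability of each draw given the previous ones:
P = 6/26 × 3/25 × 5/24 × 2/23 = 180/358800 = 3/5980.

3/5980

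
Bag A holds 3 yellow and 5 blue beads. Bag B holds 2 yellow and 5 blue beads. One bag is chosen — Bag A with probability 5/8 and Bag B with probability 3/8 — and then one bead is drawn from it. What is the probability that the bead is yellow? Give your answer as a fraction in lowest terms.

153/448

From Bag A: P(yellow) = 3/8.
From Bag B: P(yellow) = 2/7.
Total probability = (5/8)(3/8) + (3/8)(2/7) = 153/448.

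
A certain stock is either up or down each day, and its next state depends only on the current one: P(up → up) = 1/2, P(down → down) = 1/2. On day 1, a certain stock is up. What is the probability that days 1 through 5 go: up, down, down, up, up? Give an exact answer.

Day 1 is given. For each transition, use the conditional probability from the current state:
P(down | up) = 1/2; P(down | down) = 1/2; P(up | down) = 1/2; P(up | up) = 1/2.
P = 1/2 × 1/2 × 1/2 × 1/2 = 1/16.

1/16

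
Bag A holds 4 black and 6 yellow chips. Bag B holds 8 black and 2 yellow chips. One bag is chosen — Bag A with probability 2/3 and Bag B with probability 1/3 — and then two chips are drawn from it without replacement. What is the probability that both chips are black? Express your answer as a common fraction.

From Bag A: P(both black) = (4/10)(3/9) = 2/15.
From Bag B: P(both black) = (8/10)(7/9) = 28/45.
Total probability = (2/3)(2/15) + (1/3)(28/45) = 8/27.

8/27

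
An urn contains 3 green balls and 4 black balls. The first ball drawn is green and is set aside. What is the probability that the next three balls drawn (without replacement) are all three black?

With the first ball removed, 4 black remain out of 6.
P = 4/6 × 3/5 × 2/4 = 24/120 = 1/5.

1/5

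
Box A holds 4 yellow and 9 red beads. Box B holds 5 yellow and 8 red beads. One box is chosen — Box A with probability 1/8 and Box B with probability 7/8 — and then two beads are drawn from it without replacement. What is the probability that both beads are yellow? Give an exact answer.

19/156

From Box A: P(both yellow) = (4/13)(3/12) = 1/13.
From Box B: P(both yellow) = (5/13)(4/12) = 5/39.
Total probability = (1/8)(1/13) + (7/8)(5/39) = 19/156.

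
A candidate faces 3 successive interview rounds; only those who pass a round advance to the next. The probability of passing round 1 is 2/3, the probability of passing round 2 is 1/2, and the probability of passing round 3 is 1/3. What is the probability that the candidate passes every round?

Each stage is reached only if all earlier stages succeed, so
P = 2/3 × 1/2 × 1/3 = 2/18 = 1/9.

1/9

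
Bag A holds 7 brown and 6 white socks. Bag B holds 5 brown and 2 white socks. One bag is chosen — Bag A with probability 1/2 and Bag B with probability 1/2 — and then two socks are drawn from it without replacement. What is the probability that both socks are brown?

From Bag A: P(both brown) = (7/13)(6/12) = 7/26.
From Bag B: P(both brown) = (5/7)(4/6) = 10/21.
Total probability = (1/2)(7/26) + (1/2)(10/21) = 407/1092.

407/1092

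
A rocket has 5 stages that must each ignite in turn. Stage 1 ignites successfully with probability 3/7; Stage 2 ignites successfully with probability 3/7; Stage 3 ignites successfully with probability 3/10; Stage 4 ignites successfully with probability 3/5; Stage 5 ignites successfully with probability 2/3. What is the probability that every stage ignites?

Each stage is reached only if all earlier stages succeed, so
P = 3/7 × 3/7 × 3/10 × 3/5 × 2/3 = 162/7350 = 27/1225.

27/1225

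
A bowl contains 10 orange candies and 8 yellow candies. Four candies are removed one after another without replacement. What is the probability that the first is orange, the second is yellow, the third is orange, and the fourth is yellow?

Each draw changes the counts, so multiply the conditional probabilities along the sequence:
P = 10/18 × 8/17 × 9/16 × 7/15 = 5040/73440 = 7/102.

7/102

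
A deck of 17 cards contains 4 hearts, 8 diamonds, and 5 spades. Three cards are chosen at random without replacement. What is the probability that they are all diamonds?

P(all diamonds) = 8/17 × 7/16 × 6/15 = 336/4080 = 7/85.

7/85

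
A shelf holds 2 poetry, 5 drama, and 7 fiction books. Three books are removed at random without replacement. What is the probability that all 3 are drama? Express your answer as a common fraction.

P = 5/14 × 4/13 × 3/12 = 60/2184 = 5/182.

5/182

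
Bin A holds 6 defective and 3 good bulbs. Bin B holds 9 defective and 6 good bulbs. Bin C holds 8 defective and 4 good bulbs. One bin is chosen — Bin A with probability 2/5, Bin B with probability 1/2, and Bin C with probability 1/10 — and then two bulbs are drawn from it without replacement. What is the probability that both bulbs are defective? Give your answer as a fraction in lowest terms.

From Bin A: P(both defective) = (6/9)(5/8) = 5/12.
From Bin B: P(both defective) = (9/15)(8/14) = 12/35.
From Bin C: P(both defective) = (8/12)(7/11) = 14/33.
Total probability = (2/5)(5/12) + (1/2)(12/35) + (1/10)(14/33) = 293/770.

293/770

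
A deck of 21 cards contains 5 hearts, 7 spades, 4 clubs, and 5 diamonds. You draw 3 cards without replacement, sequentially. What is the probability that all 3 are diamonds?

1/133

P(all diamonds) = 5/21 × 4/20 × 3/19 = 60/7980 = 1/133.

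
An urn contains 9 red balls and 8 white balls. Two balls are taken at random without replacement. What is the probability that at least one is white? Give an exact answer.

P(no white) = 9/17 × 8/16 = 72/272 = 9/34.
P(at least one) = 1 − 9/34 = 25/34.

25/34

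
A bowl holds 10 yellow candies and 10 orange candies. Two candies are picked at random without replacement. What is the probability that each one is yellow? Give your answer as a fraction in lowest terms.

P(every draw is yellow) = 10/20 × 9/19 = 90/380 = 9/38.

9/38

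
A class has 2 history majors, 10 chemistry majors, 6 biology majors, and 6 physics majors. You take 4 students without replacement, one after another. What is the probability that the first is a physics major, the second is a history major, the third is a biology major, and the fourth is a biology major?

5/3542

Chain rule:
P = 6/24 × 2/23 × 6/22 × 5/21 = 360/255024 = 5/3542.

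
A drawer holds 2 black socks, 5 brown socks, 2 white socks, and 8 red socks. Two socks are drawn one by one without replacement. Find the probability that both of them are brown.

P = 5/17 × 4/16 = 20/272 = 5/68.

5/68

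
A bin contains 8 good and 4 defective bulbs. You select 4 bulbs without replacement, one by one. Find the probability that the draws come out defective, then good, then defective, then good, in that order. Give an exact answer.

28/495

Multiply the probability of each draw given the previous ones:
P = 4/12 × 8/11 × 3/10 × 7/9 = 672/11880 = 28/495.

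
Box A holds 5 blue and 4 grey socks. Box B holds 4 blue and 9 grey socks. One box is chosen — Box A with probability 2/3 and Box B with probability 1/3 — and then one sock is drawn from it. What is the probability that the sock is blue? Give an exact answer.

166/351

From Box A: P(blue) = 5/9.
From Box B: P(blue) = 4/13.
Total probability = (2/3)(5/9) + (1/3)(4/13) = 166/351.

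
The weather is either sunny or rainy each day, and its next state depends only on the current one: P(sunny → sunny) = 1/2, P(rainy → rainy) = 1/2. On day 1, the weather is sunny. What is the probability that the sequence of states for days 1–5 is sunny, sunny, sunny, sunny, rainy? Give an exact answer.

Day 1 is given. For each transition, use the conditional probability from the current state:
P(sunny | sunny) = 1/2; P(sunny | sunny) = 1/2; P(sunny | sunny) = 1/2; P(rainy | sunny) = 1/2.
P = 1/2 × 1/2 × 1/2 × 1/2 = 1/16.

1/16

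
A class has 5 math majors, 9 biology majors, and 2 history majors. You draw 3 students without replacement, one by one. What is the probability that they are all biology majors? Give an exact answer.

P(every draw is a biology major) = 9/16 × 8/15 × 7/14 = 504/3360 = 3/20.

3/20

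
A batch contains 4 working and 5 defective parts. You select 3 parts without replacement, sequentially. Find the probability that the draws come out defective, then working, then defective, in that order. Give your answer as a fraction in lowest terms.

Chain rule:
P = 5/9 × 4/8 × 4/7 = 80/504 = 10/63.

10/63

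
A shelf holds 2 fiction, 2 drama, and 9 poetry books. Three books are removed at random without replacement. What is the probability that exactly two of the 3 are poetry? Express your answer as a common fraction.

72/143

One ordering (poetry drawn first) has probability 9/13 × 8/12 × 4/11 = 288/1716 = 24/143.
There are C(3,2) = 3 such orderings, each equally likely, so P = 3 × 24/143 = 72/143.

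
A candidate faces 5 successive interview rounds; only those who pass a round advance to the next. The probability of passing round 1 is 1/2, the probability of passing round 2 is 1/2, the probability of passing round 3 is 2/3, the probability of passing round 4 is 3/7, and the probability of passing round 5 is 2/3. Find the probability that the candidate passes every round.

Multiplying along the chain,
P = 1/2 × 1/2 × 2/3 × 3/7 × 2/3 = 12/252 = 1/21.

1/21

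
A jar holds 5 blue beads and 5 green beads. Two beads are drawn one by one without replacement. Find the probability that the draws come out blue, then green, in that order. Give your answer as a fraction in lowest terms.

Chain rule:
P = 5/10 × 5/9 = 25/90 = 5/18.

5/18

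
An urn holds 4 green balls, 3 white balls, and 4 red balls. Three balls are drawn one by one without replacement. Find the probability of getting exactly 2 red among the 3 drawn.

One ordering (red drawn first) has probability 4/11 × 3/10 × 7/9 = 84/990 = 14/165.
There are C(3,2) = 3 such orderings, each equally likely, so P = 3 × 14/165 = 14/55.

14/55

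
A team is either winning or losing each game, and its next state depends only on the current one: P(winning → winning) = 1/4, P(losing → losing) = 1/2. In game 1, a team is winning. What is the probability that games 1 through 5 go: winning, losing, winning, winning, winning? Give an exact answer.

Game 1 is given. For each transition, use the conditional probability from the current state:
P(losing | winning) = 3/4; P(winning | losing) = 1/2; P(winning | winning) = 1/4; P(winning | winning) = 1/4.
P = 3/4 × 1/2 × 1/4 × 1/4 = 3/128.

3/128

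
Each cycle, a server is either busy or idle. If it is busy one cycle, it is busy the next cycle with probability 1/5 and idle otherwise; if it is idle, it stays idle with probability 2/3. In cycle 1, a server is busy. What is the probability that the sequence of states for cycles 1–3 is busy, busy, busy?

1/25

Cycle 1 is given. For each transition, use the conditional probability from the current state:
P(busy | busy) = 1/5; P(busy | busy) = 1/5.
P = 1/5 × 1/5 = 1/25.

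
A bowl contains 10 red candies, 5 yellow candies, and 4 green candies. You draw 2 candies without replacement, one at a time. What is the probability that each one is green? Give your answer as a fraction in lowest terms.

2/57

P = 4/19 × 3/18 = 12/342 = 2/57.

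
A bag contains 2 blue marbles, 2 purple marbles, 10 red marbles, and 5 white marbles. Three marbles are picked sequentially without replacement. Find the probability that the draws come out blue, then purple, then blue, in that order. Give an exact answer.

2/2907

Chain rule:
P = 2/19 × 2/18 × 1/17 = 4/5814 = 2/2907.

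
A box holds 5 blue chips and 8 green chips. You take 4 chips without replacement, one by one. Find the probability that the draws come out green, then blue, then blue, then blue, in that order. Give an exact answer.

Each draw changes the counts, so multiply the conditional probabilities along the sequence:
P = 8/13 × 5/12 × 4/11 × 3/10 = 480/17160 = 4/143.

4/143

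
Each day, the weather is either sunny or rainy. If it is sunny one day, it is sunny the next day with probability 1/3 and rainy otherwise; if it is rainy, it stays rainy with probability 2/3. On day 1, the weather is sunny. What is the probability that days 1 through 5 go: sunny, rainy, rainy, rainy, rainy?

Day 1 is given. For each transition, use the conditional probability from the current state:
P(rainy | sunny) = 2/3; P(rainy | rainy) = 2/3; P(rainy | rainy) = 2/3; P(rainy | rainy) = 2/3.
P = 2/3 × 2/3 × 2/3 × 2/3 = 16/81.

16/81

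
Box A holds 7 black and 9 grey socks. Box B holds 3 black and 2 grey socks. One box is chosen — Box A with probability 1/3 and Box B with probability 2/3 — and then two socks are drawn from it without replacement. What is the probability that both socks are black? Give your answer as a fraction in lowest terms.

31/120

From Box A: P(both black) = (7/16)(6/15) = 7/40.
From Box B: P(both black) = (3/5)(2/4) = 3/10.
Total probability = (1/3)(7/40) + (2/3)(3/10) = 31/120.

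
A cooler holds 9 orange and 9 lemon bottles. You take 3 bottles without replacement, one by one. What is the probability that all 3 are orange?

P(every draw is orange) = 9/18 × 8/17 × 7/16 = 504/4896 = 7/68.

7/68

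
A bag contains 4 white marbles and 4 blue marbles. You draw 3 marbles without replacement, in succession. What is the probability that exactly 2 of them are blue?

3/7

One ordering (blue drawn first) has probability 4/8 × 3/7 × 4/6 = 48/336 = 1/7.
There are C(3,2) = 3 such orderings, each equally likely, so P = 3 × 1/7 = 3/7.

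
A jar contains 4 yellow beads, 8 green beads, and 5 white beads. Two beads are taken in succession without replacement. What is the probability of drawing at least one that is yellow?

29/68

P(no yellow) = 13/17 × 12/16 = 156/272 = 39/68.
P(at least one) = 1 − 39/68 = 29/68.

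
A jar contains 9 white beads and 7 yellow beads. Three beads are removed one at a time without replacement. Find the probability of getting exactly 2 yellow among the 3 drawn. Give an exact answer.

27/80

One ordering (yellow drawn first) has probability 7/16 × 6/15 × 9/14 = 378/3360 = 9/80.
There are C(3,2) = 3 such orderings, each equally likely, so P = 3 × 9/80 = 27/80.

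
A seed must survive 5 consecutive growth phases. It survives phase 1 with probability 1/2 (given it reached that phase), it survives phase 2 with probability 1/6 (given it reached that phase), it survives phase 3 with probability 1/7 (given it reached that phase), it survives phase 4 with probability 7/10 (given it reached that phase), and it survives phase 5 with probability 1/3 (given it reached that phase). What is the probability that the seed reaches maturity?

1/360

Multiplying along the chain,
P = 1/2 × 1/6 × 1/7 × 7/10 × 1/3 = 7/2520 = 1/360.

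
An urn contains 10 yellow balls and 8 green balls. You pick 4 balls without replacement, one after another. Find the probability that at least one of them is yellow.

299/306

P(no yellow) = 8/18 × 7/17 × 6/16 × 5/15 = 1680/73440 = 7/306.
P(at least one) = 1 − 7/306 = 299/306.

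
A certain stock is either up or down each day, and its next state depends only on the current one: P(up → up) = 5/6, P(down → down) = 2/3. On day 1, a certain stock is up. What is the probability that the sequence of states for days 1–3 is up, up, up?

Day 1 is given. For each transition, use the conditional probability from the current state:
P(up | up) = 5/6; P(up | up) = 5/6.
P = 5/6 × 5/6 = 25/36.

25/36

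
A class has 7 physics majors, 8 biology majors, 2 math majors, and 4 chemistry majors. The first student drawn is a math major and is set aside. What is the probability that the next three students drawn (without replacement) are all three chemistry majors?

1/285

After the first draw, 4 of the remaining 20 students are chemistry majors.
P = 4/20 × 3/19 × 2/18 = 24/6840 = 1/285.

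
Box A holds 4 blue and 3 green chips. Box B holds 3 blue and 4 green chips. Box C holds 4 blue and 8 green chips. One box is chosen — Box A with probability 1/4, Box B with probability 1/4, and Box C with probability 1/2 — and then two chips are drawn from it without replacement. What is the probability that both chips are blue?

47/308

From Box A: P(both blue) = (4/7)(3/6) = 2/7.
From Box B: P(both blue) = (3/7)(2/6) = 1/7.
From Box C: P(both blue) = (4/12)(3/11) = 1/11.
Total probability = (1/4)(2/7) + (1/4)(1/7) + (1/2)(1/11) = 47/308.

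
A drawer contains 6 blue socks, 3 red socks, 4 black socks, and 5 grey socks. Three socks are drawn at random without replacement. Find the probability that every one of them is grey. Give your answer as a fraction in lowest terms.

P = 5/18 × 4/17 × 3/16 = 60/4896 = 5/408.

5/408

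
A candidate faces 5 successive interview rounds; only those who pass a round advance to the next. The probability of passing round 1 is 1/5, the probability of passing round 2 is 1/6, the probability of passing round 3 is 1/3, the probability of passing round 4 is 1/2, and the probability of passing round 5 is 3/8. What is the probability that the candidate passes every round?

The events are sequential, so multiply the conditional probabilities:
P = 1/5 × 1/6 × 1/3 × 1/2 × 3/8 = 3/1440 = 1/480.

1/480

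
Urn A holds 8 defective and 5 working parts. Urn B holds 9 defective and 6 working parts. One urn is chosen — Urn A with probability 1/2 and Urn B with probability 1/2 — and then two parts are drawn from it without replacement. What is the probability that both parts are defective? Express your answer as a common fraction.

From Urn A: P(both defective) = (8/13)(7/12) = 14/39.
From Urn B: P(both defective) = (9/15)(8/14) = 12/35.
Total probability = (1/2)(14/39) + (1/2)(12/35) = 479/1365.

479/1365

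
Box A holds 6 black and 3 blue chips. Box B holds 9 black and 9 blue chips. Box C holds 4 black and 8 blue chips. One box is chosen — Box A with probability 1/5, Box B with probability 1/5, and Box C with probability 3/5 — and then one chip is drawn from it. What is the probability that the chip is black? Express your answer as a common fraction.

13/30

From Box A: P(black) = 6/9.
From Box B: P(black) = 9/18.
From Box C: P(black) = 4/12.
Total probability = (1/5)(6/9) + (1/5)(9/18) + (3/5)(4/12) = 13/30.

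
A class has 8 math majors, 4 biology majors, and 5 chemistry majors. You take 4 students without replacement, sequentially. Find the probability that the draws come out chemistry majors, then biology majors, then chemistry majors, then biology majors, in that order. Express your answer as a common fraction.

1/238

Each draw changes the counts, so multiply the conditional probabilities along the sequence:
P = 5/17 × 4/16 × 4/15 × 3/14 = 240/57120 = 1/238.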